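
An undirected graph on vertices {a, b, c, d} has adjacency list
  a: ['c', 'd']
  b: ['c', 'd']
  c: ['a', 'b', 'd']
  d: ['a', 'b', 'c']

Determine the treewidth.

A width-2 tree decomposition is:
Bags: B1 = {b, c, d}  B2 = {a, c, d}
Tree: B1–B2
Each bag holds 3 vertices, so the decomposition has width 2, which upper-bounds the treewidth. Conversely, {a, c, d} is a clique of size 3, and the vertices of any clique must share a bag in every tree decomposition; so some bag has ≥ 3 vertices and tw(G) ≥ 2. The upper and lower bounds meet at 2, so that is the treewidth.

2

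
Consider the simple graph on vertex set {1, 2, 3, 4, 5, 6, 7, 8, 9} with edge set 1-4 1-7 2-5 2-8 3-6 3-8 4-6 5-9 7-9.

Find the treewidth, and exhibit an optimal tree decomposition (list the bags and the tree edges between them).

Every bag has size at most 3, so the width is 3 − 1 = 2 and tw(G) ≤ 2. The edges 9–5–2–8–3–6–4–1–7–9 form a cycle, so G is not a tree and its treewidth is at least 2. Combining the bounds, tw(G) = 2.

Treewidth 2.
One optimal decomposition is:
Bags: B1 = {2, 5, 9}  B2 = {2, 8, 9}  B3 = {3, 8, 9}  B4 = {3, 6, 9}  B5 = {4, 6, 9}  B6 = {1, 4, 9}  B7 = {1, 7, 9}
Tree: B1–B2, B2–B3, B3–B4, B4–B5, B5–B6, B6–B7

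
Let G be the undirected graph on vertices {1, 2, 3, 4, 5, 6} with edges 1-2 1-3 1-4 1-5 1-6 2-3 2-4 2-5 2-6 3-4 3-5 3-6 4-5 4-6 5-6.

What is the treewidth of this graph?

A width-5 tree decomposition is:
Bags: B1 = {1, 2, 3, 4, 5, 6}
Tree: (single bag)
With just one bag of size 6, the width is 6 − 1 = 5, so tw(G) ≤ 5. Conversely, {1, 2, 3, 4, 5, 6} is a clique of size 6, and the vertices of any clique must share a bag in every tree decomposition; so some bag has ≥ 6 vertices and tw(G) ≥ 5. Hence tw(G) = 5 exactly.

5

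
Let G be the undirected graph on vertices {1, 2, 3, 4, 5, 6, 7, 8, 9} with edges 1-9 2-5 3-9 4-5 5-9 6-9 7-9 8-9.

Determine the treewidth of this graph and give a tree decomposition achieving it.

Treewidth 1.
Bags: B1 = {8, 9}  B2 = {6, 9}  B3 = {5, 9}  B4 = {1, 9}  B5 = {3, 9}  B6 = {2, 5}  B7 = {4, 5}  B8 = {7, 9}
Tree: B1–B2, B1–B3, B1–B4, B1–B5, B3–B6, B3–B7, B2–B8

The largest bag has 2 vertices, giving width 1; this decomposition certifies tw(G) ≤ 1. G has an edge, so its treewidth is at least 1. Combining the bounds, tw(G) = 1.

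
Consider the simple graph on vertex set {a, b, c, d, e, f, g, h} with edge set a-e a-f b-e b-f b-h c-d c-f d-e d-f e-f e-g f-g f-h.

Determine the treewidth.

2

A width-2 tree decomposition is:
Bags: B1 = {d, e, f}  B2 = {c, d, f}  B3 = {b, e, f}  B4 = {e, f, g}  B5 = {a, e, f}  B6 = {b, f, h}
Tree: B1–B2, B1–B3, B1–B4, B3–B5, B3–B6
Every bag has size at most 3, so the width is 3 − 1 = 2 and tw(G) ≤ 2. Conversely, {d, e, f} is a clique of size 3, and the vertices of any clique must share a bag in every tree decomposition; so some bag has ≥ 3 vertices and tw(G) ≥ 2. Hence tw(G) = 2 exactly.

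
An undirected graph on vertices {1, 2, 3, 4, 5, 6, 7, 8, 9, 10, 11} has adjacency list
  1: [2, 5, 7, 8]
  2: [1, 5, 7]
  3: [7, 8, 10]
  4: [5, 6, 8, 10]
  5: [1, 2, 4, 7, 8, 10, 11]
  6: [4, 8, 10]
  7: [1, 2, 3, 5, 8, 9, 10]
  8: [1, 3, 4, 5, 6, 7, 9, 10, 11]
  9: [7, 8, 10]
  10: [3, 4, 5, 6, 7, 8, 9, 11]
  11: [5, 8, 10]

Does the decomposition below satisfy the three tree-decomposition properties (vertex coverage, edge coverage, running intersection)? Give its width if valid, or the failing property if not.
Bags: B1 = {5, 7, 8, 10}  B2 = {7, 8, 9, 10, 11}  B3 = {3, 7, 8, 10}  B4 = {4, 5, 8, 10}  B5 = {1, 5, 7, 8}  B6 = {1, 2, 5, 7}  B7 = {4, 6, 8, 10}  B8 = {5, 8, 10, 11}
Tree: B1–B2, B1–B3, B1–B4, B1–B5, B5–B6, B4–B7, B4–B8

No — bags containing vertex 11 are not connected in the tree.

A tree decomposition must satisfy three properties: every vertex lies in some bag; for every edge, both endpoints lie together in some bag; and for every vertex, the bags containing it form a connected subtree. Here bags containing vertex 11 are not connected in the tree, so the decomposition is invalid.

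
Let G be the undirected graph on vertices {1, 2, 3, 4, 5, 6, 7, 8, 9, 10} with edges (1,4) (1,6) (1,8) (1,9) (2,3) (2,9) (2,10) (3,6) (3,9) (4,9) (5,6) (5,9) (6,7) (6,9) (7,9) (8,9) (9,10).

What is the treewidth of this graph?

A width-2 tree decomposition is:
Bags: B1 = {6, 7, 9}  B2 = {3, 6, 9}  B3 = {2, 3, 9}  B4 = {1, 6, 9}  B5 = {1, 4, 9}  B6 = {1, 8, 9}  B7 = {2, 9, 10}  B8 = {5, 6, 9}
Tree: B1–B2, B2–B3, B1–B4, B4–B5, B4–B6, B3–B7, B2–B8
Each bag holds 3 vertices, so the decomposition has width 2, which upper-bounds the treewidth. Conversely, {2, 9, 10} is a clique of size 3, and the vertices of any clique must share a bag in every tree decomposition; so some bag has ≥ 3 vertices and tw(G) ≥ 2. The upper and lower bounds meet at 2, so that is the treewidth.

2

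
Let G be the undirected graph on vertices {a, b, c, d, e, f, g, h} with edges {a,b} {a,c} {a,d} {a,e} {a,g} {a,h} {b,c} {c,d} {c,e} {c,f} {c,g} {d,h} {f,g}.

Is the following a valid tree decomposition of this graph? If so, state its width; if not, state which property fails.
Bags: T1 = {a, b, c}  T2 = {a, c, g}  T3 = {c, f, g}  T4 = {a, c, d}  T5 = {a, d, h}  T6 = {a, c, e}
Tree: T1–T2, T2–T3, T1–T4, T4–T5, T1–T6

Yes; width 2.

Vertex coverage: the bags together contain {a, b, c, d, e, f, g, h}, the full vertex set. Edge coverage: each edge of G has both endpoints in at least one bag. Running intersection: for every vertex, the bags containing it form a connected subtree. All three properties hold, so this is a valid tree decomposition of width max|bag| − 1 = 2, and hence tw(G) ≤ 2.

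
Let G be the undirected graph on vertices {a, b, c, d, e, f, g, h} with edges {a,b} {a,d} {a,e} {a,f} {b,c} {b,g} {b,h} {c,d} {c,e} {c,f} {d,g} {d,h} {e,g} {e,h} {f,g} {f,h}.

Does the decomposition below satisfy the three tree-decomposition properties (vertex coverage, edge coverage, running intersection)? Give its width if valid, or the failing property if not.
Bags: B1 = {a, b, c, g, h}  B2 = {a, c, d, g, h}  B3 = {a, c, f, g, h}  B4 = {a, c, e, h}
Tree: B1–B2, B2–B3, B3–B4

A tree decomposition must satisfy three properties: every vertex lies in some bag; for every edge, both endpoints lie together in some bag; and for every vertex, the bags containing it form a connected subtree. Here edge (g,e) lies in no bag, so the decomposition is invalid.

No — edge (g,e) lies in no bag.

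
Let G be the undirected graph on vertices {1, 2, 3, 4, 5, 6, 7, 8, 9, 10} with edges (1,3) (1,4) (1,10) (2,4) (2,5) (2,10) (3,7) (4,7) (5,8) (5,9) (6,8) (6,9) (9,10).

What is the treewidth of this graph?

2

A width-2 tree decomposition is:
Bags: B1 = {3, 4, 7}  B2 = {1, 3, 4}  B3 = {1, 2, 4}  B4 = {1, 2, 10}  B5 = {2, 5, 10}  B6 = {5, 9, 10}  B7 = {5, 8, 9}  B8 = {6, 8, 9}
Tree: B1–B2, B2–B3, B3–B4, B4–B5, B5–B6, B6–B7, B7–B8
Every bag has size at most 3, so the width is 3 − 1 = 2 and tw(G) ≤ 2. The edges 7–3–1–4–7 form a cycle, so G is not a tree and its treewidth is at least 2. Therefore the treewidth is 2.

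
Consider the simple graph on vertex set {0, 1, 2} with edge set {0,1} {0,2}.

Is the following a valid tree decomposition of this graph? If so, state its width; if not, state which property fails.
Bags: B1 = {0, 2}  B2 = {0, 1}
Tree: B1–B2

Yes; width 1.

Vertex coverage: the bags together contain {0, 1, 2}, the full vertex set. Edge coverage: each edge of G has both endpoints in at least one bag. Running intersection: for every vertex, the bags containing it form a connected subtree. All three properties hold, so this is a valid tree decomposition of width max|bag| − 1 = 1, and hence tw(G) ≤ 1.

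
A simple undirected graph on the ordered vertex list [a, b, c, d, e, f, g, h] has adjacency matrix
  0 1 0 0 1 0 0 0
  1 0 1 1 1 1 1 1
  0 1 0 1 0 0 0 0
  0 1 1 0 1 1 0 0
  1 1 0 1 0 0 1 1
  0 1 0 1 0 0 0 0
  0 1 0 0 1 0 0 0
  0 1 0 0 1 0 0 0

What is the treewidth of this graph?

2

A width-2 tree decomposition is:
Bags: B1 = {b, d, e}  B2 = {b, d, f}  B3 = {b, e, h}  B4 = {b, c, d}  B5 = {a, b, e}  B6 = {b, e, g}
Tree: B1–B2, B1–B3, B1–B4, B3–B5, B3–B6
Each bag holds 3 vertices, so the decomposition has width 2, which upper-bounds the treewidth. On the other hand G contains the 3-clique {b, d, e}. A clique must lie in a single bag of any decomposition, so no decomposition can have width below 2. The upper and lower bounds meet at 2, so that is the treewidth.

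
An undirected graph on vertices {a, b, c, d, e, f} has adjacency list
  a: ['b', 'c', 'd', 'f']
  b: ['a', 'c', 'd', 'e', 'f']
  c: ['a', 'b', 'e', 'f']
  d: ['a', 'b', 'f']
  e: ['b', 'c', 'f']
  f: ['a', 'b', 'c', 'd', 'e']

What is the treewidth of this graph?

3

A width-3 tree decomposition is:
Bags: B1 = {a, b, c, f}  B2 = {a, b, d, f}  B3 = {b, c, e, f}
Tree: B1–B2, B1–B3
Every bag has size at most 4, so the width is 4 − 1 = 3 and tw(G) ≤ 3. For the lower bound, the 4 vertices {a, b, d, f} are pairwise adjacent, and any tree decomposition puts a clique entirely inside one bag — forcing width ≥ 3. Combining the bounds, tw(G) = 3.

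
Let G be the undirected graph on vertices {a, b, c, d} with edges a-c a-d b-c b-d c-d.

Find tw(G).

2

A width-2 tree decomposition is:
Bags: B1 = {a, c, d}  B2 = {b, c, d}
Tree: B1–B2
Every bag has size at most 3, so the width is 3 − 1 = 2 and tw(G) ≤ 2. Conversely, {a, c, d} is a clique of size 3, and the vertices of any clique must share a bag in every tree decomposition; so some bag has ≥ 3 vertices and tw(G) ≥ 2. Therefore the treewidth is 2.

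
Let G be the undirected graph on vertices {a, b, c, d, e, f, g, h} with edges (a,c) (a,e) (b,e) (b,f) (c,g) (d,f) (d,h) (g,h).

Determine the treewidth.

2

A width-2 tree decomposition is:
Bags: B1 = {a, c, g}  B2 = {a, g, h}  B3 = {a, d, h}  B4 = {a, d, f}  B5 = {a, b, f}  B6 = {a, b, e}
Tree: B1–B2, B2–B3, B3–B4, B4–B5, B5–B6
Each bag holds 3 vertices, so the decomposition has width 2, which upper-bounds the treewidth. The edges a–c–g–h–d–f–b–e–a form a cycle, so G is not a tree and its treewidth is at least 2. The upper and lower bounds meet at 2, so that is the treewidth.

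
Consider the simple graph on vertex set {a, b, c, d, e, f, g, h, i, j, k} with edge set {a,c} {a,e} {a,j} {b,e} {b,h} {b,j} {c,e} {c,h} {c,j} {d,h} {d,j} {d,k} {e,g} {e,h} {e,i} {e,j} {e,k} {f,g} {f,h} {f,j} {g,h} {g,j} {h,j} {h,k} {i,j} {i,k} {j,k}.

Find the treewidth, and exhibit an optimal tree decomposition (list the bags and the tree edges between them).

The largest bag has 4 vertices, giving width 3; this decomposition certifies tw(G) ≤ 3. For the lower bound, the 4 vertices {d, h, j, k} are pairwise adjacent, and any tree decomposition puts a clique entirely inside one bag — forcing width ≥ 3. Combining the bounds, tw(G) = 3.

Treewidth 3.
One such decomposition:
Bags: B1 = {e, h, j, k}  B2 = {c, e, h, j}  B3 = {b, e, h, j}  B4 = {d, h, j, k}  B5 = {e, g, h, j}  B6 = {e, i, j, k}  B7 = {f, g, h, j}  B8 = {a, c, e, j}
Tree: B1–B2, B2–B3, B1–B4, B3–B5, B1–B6, B5–B7, B2–B8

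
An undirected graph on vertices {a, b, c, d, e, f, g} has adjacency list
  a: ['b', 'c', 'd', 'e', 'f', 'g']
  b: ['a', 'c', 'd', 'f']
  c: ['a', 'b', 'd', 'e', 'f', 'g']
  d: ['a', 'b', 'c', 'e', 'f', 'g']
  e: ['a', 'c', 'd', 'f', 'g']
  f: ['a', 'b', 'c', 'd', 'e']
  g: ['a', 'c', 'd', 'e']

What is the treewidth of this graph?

4

A width-4 tree decomposition is:
Bags: B1 = {a, c, d, e, f}  B2 = {a, b, c, d, f}  B3 = {a, c, d, e, g}
Tree: B1–B2, B1–B3
Every bag has size at most 5, so the width is 5 − 1 = 4 and tw(G) ≤ 4. For the lower bound, the 5 vertices {a, c, d, e, g} are pairwise adjacent, and any tree decomposition puts a clique entirely inside one bag — forcing width ≥ 4. Hence tw(G) = 4 exactly.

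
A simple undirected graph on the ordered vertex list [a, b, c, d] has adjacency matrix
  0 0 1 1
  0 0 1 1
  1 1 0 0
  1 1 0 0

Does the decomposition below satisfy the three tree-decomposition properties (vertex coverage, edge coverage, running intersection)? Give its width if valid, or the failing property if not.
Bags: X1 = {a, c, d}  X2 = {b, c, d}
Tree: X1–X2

Yes; width 2.

Vertex coverage: the bags together contain {a, b, c, d}, the full vertex set. Edge coverage: each edge of G has both endpoints in at least one bag. Running intersection: for every vertex, the bags containing it form a connected subtree. All three properties hold, so this is a valid tree decomposition of width max|bag| − 1 = 2, and hence tw(G) ≤ 2.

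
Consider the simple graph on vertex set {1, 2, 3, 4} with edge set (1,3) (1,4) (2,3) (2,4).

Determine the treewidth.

A width-2 tree decomposition is:
Bags: B1 = {1, 2, 3}  B2 = {1, 2, 4}
Tree: B1–B2
The largest bag has 3 vertices, giving width 2; this decomposition certifies tw(G) ≤ 2. For the lower bound, G contains the cycle 2–3–1–4–2, so G is not a forest; only forests have treewidth ≤ 1, hence tw(G) ≥ 2. Combining the bounds, tw(G) = 2.

2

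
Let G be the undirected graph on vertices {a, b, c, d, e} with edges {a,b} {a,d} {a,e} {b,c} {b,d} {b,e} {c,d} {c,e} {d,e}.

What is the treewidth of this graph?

A width-3 tree decomposition is:
Bags: B1 = {b, c, d, e}  B2 = {a, b, d, e}
Tree: B1–B2
Each bag holds 4 vertices, so the decomposition has width 3, which upper-bounds the treewidth. On the other hand G contains the 4-clique {b, c, d, e}. A clique must lie in a single bag of any decomposition, so no decomposition can have width below 3. The upper and lower bounds meet at 3, so that is the treewidth.

3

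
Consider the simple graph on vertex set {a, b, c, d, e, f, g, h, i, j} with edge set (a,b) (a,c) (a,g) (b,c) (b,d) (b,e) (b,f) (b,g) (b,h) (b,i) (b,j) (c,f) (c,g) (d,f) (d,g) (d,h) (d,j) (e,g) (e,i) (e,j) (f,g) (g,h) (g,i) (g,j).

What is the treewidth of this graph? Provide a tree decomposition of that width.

Treewidth 3.
One optimal decomposition is:
Bags: B1 = {b, d, f, g}  B2 = {b, c, f, g}  B3 = {a, b, c, g}  B4 = {b, d, g, j}  B5 = {b, d, g, h}  B6 = {b, e, g, j}  B7 = {b, e, g, i}
Tree: B1–B2, B2–B3, B1–B4, B4–B5, B4–B6, B6–B7

Every bag has size at most 4, so the width is 4 − 1 = 3 and tw(G) ≤ 3. On the other hand G contains the 4-clique {b, d, g, j}. A clique must lie in a single bag of any decomposition, so no decomposition can have width below 3. Therefore the treewidth is 3.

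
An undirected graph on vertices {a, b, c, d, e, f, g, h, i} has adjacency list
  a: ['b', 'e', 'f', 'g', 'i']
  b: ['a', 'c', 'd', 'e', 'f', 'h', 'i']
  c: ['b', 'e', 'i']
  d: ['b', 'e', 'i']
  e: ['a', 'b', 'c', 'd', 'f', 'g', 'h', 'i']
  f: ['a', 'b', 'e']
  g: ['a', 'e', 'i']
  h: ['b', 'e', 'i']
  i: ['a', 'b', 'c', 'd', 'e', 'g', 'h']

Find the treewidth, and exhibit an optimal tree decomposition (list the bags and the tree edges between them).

Every bag has size at most 4, so the width is 4 − 1 = 3 and tw(G) ≤ 3. On the other hand G contains the 4-clique {a, e, g, i}. A clique must lie in a single bag of any decomposition, so no decomposition can have width below 3. The upper and lower bounds meet at 3, so that is the treewidth.

Treewidth 3.
One such decomposition:
Bags: B1 = {a, b, e, i}  B2 = {b, e, h, i}  B3 = {a, b, e, f}  B4 = {a, e, g, i}  B5 = {b, c, e, i}  B6 = {b, d, e, i}
Tree: B1–B2, B1–B3, B1–B4, B1–B5, B2–B6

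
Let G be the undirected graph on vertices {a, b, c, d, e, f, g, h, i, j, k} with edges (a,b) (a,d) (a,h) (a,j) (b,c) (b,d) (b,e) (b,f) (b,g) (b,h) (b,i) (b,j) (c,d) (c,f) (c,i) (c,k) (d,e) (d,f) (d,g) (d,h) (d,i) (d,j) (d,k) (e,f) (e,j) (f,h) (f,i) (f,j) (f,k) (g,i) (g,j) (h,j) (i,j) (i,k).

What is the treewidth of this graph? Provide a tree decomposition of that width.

Each bag holds 5 vertices, so the decomposition has width 4, which upper-bounds the treewidth. On the other hand G contains the 5-clique {c, d, f, i, k}. A clique must lie in a single bag of any decomposition, so no decomposition can have width below 4. The upper and lower bounds meet at 4, so that is the treewidth.

Treewidth 4.
One such decomposition:
Bags: B1 = {b, d, f, h, j}  B2 = {b, d, f, i, j}  B3 = {b, d, g, i, j}  B4 = {a, b, d, h, j}  B5 = {b, c, d, f, i}  B6 = {b, d, e, f, j}  B7 = {c, d, f, i, k}
Tree: B1–B2, B2–B3, B1–B4, B2–B5, B2–B6, B5–B7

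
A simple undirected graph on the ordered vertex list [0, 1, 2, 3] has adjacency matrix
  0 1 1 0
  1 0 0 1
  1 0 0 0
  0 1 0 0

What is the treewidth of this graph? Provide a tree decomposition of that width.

Treewidth 1.
One optimal decomposition is:
Bags: B1 = {1, 3}  B2 = {0, 1}  B3 = {0, 2}
Tree: B1–B2, B2–B3

The largest bag has 2 vertices, giving width 1; this decomposition certifies tw(G) ≤ 1. G has an edge, so its treewidth is at least 1. The upper and lower bounds meet at 1, so that is the treewidth.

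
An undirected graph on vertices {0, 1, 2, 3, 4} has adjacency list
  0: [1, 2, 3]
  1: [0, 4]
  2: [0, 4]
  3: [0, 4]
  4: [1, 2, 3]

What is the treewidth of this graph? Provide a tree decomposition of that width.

The largest bag has 3 vertices, giving width 2; this decomposition certifies tw(G) ≤ 2. Since 4–1–0–3–4 is a cycle in G, G is not acyclic. Forests are exactly the graphs of treewidth ≤ 1, so tw(G) ≥ 2. The upper and lower bounds meet at 2, so that is the treewidth.

Treewidth 2.
One such decomposition:
Bags: B1 = {0, 1, 4}  B2 = {0, 3, 4}  B3 = {0, 2, 4}
Tree: B1–B2, B2–B3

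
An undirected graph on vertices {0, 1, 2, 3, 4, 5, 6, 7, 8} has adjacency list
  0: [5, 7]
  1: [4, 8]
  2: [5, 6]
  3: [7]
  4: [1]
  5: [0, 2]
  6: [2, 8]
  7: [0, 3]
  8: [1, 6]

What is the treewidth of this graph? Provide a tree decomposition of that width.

Treewidth 1.
Bags: B1 = {3, 7}  B2 = {0, 7}  B3 = {0, 5}  B4 = {2, 5}  B5 = {2, 6}  B6 = {6, 8}  B7 = {1, 8}  B8 = {1, 4}
Tree: B1–B2, B2–B3, B3–B4, B4–B5, B5–B6, B6–B7, B7–B8

The largest bag has 2 vertices, giving width 1; this decomposition certifies tw(G) ≤ 1. Any graph with an edge has treewidth ≥ 1, and G has the edge 3–7. Therefore the treewidth is 1.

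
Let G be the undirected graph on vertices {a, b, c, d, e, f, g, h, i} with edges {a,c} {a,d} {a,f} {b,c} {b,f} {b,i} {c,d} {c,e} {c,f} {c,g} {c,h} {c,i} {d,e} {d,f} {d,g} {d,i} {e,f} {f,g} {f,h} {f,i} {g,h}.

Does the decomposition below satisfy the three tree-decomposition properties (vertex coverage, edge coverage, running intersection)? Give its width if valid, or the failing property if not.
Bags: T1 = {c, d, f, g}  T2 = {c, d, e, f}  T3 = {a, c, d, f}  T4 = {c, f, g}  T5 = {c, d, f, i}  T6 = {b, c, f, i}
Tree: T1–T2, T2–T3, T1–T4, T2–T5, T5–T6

No — vertex h appears in no bag.

A tree decomposition must satisfy three properties: every vertex lies in some bag; for every edge, both endpoints lie together in some bag; and for every vertex, the bags containing it form a connected subtree. Here vertex h appears in no bag, so the decomposition is invalid.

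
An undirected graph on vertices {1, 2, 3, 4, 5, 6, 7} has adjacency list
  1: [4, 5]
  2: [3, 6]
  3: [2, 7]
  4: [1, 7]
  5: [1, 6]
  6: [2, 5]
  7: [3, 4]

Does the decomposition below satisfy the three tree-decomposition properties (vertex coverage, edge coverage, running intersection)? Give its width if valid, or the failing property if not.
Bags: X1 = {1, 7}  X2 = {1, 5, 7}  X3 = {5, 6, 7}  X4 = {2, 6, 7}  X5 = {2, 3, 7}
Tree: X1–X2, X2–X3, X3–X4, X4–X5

A tree decomposition must satisfy three properties: every vertex lies in some bag; for every edge, both endpoints lie together in some bag; and for every vertex, the bags containing it form a connected subtree. Here vertex 4 appears in no bag, so the decomposition is invalid.

No — vertex 4 appears in no bag.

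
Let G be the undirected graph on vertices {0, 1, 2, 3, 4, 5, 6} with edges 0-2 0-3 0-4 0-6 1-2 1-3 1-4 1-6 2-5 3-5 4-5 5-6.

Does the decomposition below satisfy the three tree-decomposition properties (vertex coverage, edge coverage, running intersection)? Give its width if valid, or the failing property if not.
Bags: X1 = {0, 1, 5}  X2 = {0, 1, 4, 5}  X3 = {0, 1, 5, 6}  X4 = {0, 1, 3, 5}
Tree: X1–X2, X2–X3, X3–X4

A tree decomposition must satisfy three properties: every vertex lies in some bag; for every edge, both endpoints lie together in some bag; and for every vertex, the bags containing it form a connected subtree. Here vertex 2 appears in no bag, so the decomposition is invalid.

No — vertex 2 appears in no bag.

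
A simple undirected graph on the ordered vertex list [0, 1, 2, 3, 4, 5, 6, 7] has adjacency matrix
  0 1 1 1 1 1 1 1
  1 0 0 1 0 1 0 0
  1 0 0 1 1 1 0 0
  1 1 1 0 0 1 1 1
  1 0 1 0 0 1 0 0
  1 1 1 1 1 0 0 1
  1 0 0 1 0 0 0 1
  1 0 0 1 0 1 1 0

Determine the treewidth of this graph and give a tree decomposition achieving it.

Treewidth 3.
One such decomposition:
Bags: B1 = {0, 2, 3, 5}  B2 = {0, 3, 5, 7}  B3 = {0, 3, 6, 7}  B4 = {0, 1, 3, 5}  B5 = {0, 2, 4, 5}
Tree: B1–B2, B2–B3, B1–B4, B1–B5

Each bag holds 4 vertices, so the decomposition has width 3, which upper-bounds the treewidth. For the lower bound, the 4 vertices {0, 1, 3, 5} are pairwise adjacent, and any tree decomposition puts a clique entirely inside one bag — forcing width ≥ 3. Therefore the treewidth is 3.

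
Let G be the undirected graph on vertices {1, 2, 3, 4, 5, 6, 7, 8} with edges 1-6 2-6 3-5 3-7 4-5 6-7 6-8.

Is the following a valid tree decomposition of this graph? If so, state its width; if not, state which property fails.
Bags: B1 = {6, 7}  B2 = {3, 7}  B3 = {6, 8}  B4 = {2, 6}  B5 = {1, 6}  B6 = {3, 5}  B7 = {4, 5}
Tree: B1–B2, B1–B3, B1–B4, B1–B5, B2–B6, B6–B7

Yes; width 1.

Every vertex of G appears in some bag (union = {1, 2, 3, 4, 5, 6, 7, 8}); every edge is covered by a bag; and for each vertex v the set of bags containing v is connected in the bag tree. The decomposition is therefore valid. The largest bag has 2 vertices, so the width is 1.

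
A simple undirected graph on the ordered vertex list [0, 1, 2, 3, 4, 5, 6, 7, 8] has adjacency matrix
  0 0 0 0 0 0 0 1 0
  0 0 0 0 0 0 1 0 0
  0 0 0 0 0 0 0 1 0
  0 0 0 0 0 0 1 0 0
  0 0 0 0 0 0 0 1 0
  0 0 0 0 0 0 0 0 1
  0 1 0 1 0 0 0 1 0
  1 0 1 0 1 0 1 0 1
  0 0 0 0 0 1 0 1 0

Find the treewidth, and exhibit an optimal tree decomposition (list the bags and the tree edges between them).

Treewidth 1.
One such decomposition:
Bags: B1 = {3, 6}  B2 = {6, 7}  B3 = {4, 7}  B4 = {0, 7}  B5 = {7, 8}  B6 = {1, 6}  B7 = {5, 8}  B8 = {2, 7}
Tree: B1–B2, B2–B3, B3–B4, B2–B5, B1–B6, B5–B7, B4–B8

Every bag has size at most 2, so the width is 2 − 1 = 1 and tw(G) ≤ 1. Any graph with an edge has treewidth ≥ 1, and G has the edge 3–6. The upper and lower bounds meet at 1, so that is the treewidth.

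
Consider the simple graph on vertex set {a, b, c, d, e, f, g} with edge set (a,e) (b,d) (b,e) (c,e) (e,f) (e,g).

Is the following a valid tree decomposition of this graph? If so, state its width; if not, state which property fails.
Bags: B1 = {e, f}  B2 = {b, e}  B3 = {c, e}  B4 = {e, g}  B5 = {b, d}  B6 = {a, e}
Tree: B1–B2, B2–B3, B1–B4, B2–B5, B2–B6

Vertex coverage: the bags together contain {a, b, c, d, e, f, g}, the full vertex set. Edge coverage: each edge of G has both endpoints in at least one bag. Running intersection: for every vertex, the bags containing it form a connected subtree. All three properties hold, so this is a valid tree decomposition of width max|bag| − 1 = 1, and hence tw(G) ≤ 1.

Yes; width 1.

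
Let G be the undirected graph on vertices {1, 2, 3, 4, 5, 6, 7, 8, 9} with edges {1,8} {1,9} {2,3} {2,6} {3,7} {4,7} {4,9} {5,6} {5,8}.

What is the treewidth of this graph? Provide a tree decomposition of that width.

Treewidth 2.
Bags: B1 = {2, 3, 6}  B2 = {3, 6, 7}  B3 = {4, 6, 7}  B4 = {4, 6, 9}  B5 = {1, 6, 9}  B6 = {1, 6, 8}  B7 = {5, 6, 8}
Tree: B1–B2, B2–B3, B3–B4, B4–B5, B5–B6, B6–B7

Each bag holds 3 vertices, so the decomposition has width 2, which upper-bounds the treewidth. The edges 6–2–3–7–4–9–1–8–5–6 form a cycle, so G is not a tree and its treewidth is at least 2. Hence tw(G) = 2 exactly.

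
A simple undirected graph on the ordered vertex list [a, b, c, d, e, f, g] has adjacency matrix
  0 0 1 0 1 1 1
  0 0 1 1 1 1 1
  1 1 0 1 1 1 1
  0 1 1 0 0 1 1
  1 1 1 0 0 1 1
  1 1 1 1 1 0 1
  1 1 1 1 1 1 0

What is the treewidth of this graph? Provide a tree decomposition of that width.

Every bag has size at most 5, so the width is 5 − 1 = 4 and tw(G) ≤ 4. On the other hand G contains the 5-clique {b, c, d, f, g}. A clique must lie in a single bag of any decomposition, so no decomposition can have width below 4. Hence tw(G) = 4 exactly.

Treewidth 4.
Bags: B1 = {b, c, e, f, g}  B2 = {b, c, d, f, g}  B3 = {a, c, e, f, g}
Tree: B1–B2, B1–B3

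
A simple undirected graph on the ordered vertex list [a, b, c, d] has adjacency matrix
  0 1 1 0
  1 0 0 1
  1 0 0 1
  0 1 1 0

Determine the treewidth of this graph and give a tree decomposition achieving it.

Each bag holds 3 vertices, so the decomposition has width 2, which upper-bounds the treewidth. Since d–c–a–b–d is a cycle in G, G is not acyclic. Forests are exactly the graphs of treewidth ≤ 1, so tw(G) ≥ 2. Combining the bounds, tw(G) = 2.

Treewidth 2.
Bags: B1 = {a, c, d}  B2 = {a, b, d}
Tree: B1–B2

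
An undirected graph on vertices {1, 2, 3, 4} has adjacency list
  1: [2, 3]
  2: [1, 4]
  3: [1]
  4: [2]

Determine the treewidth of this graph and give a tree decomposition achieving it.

Treewidth 1.
One optimal decomposition is:
Bags: B1 = {1, 2}  B2 = {1, 3}  B3 = {2, 4}
Tree: B1–B2, B1–B3

Each bag holds 2 vertices, so the decomposition has width 1, which upper-bounds the treewidth. Any graph with an edge has treewidth ≥ 1, and G has the edge 1–2. The upper and lower bounds meet at 1, so that is the treewidth.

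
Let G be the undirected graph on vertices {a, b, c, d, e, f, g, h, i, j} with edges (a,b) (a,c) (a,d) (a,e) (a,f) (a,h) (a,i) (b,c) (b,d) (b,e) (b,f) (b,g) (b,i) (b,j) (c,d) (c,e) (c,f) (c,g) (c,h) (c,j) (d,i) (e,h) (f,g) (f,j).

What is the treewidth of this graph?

A width-3 tree decomposition is:
Bags: B1 = {a, b, c, f}  B2 = {a, b, c, e}  B3 = {a, c, e, h}  B4 = {a, b, c, d}  B5 = {b, c, f, g}  B6 = {a, b, d, i}  B7 = {b, c, f, j}
Tree: B1–B2, B2–B3, B2–B4, B1–B5, B4–B6, B5–B7
Every bag has size at most 4, so the width is 4 − 1 = 3 and tw(G) ≤ 3. On the other hand G contains the 4-clique {a, c, e, h}. A clique must lie in a single bag of any decomposition, so no decomposition can have width below 3. Therefore the treewidth is 3.

3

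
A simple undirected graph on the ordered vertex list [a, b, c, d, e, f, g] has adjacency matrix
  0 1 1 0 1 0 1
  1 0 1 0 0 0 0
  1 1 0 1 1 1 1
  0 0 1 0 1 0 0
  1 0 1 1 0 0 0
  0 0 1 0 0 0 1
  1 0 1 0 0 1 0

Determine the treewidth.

2

A width-2 tree decomposition is:
Bags: B1 = {a, b, c}  B2 = {a, c, g}  B3 = {a, c, e}  B4 = {c, d, e}  B5 = {c, f, g}
Tree: B1–B2, B1–B3, B3–B4, B2–B5
Every bag has size at most 3, so the width is 3 − 1 = 2 and tw(G) ≤ 2. For the lower bound, the 3 vertices {c, d, e} are pairwise adjacent, and any tree decomposition puts a clique entirely inside one bag — forcing width ≥ 2. The upper and lower bounds meet at 2, so that is the treewidth.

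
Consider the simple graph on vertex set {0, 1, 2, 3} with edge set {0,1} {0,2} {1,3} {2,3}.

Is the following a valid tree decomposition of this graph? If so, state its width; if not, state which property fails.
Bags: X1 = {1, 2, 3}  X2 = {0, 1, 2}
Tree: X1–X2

Yes; width 2.

Vertex coverage: the bags together contain {0, 1, 2, 3}, the full vertex set. Edge coverage: each edge of G has both endpoints in at least one bag. Running intersection: for every vertex, the bags containing it form a connected subtree. All three properties hold, so this is a valid tree decomposition of width max|bag| − 1 = 2, and hence tw(G) ≤ 2.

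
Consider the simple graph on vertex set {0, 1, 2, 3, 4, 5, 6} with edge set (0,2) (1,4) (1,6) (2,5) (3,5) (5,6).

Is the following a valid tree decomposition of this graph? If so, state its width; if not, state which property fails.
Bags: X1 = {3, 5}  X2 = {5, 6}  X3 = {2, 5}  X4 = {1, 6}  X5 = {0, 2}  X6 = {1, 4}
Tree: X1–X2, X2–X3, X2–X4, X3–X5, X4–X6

Vertex coverage: the bags together contain {0, 1, 2, 3, 4, 5, 6}, the full vertex set. Edge coverage: each edge of G has both endpoints in at least one bag. Running intersection: for every vertex, the bags containing it form a connected subtree. All three properties hold, so this is a valid tree decomposition of width max|bag| − 1 = 1, and hence tw(G) ≤ 1.

Yes; width 1.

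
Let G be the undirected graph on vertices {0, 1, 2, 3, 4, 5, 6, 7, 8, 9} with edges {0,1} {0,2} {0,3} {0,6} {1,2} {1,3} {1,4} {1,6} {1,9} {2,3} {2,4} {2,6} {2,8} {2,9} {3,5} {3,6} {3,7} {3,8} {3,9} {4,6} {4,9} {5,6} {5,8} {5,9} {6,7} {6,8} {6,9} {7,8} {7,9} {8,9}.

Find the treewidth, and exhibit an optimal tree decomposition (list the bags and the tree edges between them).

Each bag holds 5 vertices, so the decomposition has width 4, which upper-bounds the treewidth. On the other hand G contains the 5-clique {0, 1, 2, 3, 6}. A clique must lie in a single bag of any decomposition, so no decomposition can have width below 4. Hence tw(G) = 4 exactly.

Treewidth 4.
One such decomposition:
Bags: B1 = {1, 2, 3, 6, 9}  B2 = {2, 3, 6, 8, 9}  B3 = {3, 6, 7, 8, 9}  B4 = {3, 5, 6, 8, 9}  B5 = {0, 1, 2, 3, 6}  B6 = {1, 2, 4, 6, 9}
Tree: B1–B2, B2–B3, B3–B4, B1–B5, B1–B6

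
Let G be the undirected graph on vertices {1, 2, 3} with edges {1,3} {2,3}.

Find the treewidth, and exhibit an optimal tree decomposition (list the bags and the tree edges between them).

Treewidth 1.
One optimal decomposition is:
Bags: B1 = {2, 3}  B2 = {1, 3}
Tree: B1–B2

Each bag holds 2 vertices, so the decomposition has width 1, which upper-bounds the treewidth. Since G has at least one edge (e.g. 2–3), it is not an edgeless graph, so tw(G) ≥ 1. Combining the bounds, tw(G) = 1.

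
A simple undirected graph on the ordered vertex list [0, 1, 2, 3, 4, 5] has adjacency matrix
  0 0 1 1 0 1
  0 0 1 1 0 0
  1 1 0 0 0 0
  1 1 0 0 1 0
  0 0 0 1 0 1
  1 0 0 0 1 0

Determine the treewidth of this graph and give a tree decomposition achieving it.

Each bag holds 3 vertices, so the decomposition has width 2, which upper-bounds the treewidth. For the lower bound, G contains the cycle 4–5–0–3–4, so G is not a forest; only forests have treewidth ≤ 1, hence tw(G) ≥ 2. Hence tw(G) = 2 exactly.

Treewidth 2.
One such decomposition:
Bags: B1 = {3, 4, 5}  B2 = {0, 3, 5}  B3 = {0, 1, 3}  B4 = {0, 1, 2}
Tree: B1–B2, B2–B3, B3–B4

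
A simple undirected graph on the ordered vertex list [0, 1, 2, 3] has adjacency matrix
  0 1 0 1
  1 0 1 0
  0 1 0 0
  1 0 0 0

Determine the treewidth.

1

A width-1 tree decomposition is:
Bags: B1 = {0, 3}  B2 = {0, 1}  B3 = {1, 2}
Tree: B1–B2, B2–B3
Each bag holds 2 vertices, so the decomposition has width 1, which upper-bounds the treewidth. Any graph with an edge has treewidth ≥ 1, and G has the edge 3–0. Hence tw(G) = 1 exactly.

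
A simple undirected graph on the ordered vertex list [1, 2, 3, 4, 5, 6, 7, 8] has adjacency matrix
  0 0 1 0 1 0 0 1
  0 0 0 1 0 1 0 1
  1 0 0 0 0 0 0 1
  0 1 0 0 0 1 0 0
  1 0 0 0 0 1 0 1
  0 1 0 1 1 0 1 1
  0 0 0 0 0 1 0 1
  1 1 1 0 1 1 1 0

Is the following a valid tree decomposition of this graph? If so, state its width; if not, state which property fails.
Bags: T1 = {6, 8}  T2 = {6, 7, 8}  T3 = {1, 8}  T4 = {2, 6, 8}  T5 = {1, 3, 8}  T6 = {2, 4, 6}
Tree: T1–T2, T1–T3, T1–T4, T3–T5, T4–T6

No — vertex 5 appears in no bag.

A tree decomposition must satisfy three properties: every vertex lies in some bag; for every edge, both endpoints lie together in some bag; and for every vertex, the bags containing it form a connected subtree. Here vertex 5 appears in no bag, so the decomposition is invalid.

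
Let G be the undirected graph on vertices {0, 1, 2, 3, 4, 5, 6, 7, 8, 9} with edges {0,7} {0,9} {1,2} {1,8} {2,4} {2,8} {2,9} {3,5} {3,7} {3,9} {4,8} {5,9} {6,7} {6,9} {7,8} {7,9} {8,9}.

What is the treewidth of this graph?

2

A width-2 tree decomposition is:
Bags: B1 = {6, 7, 9}  B2 = {3, 7, 9}  B3 = {7, 8, 9}  B4 = {3, 5, 9}  B5 = {2, 8, 9}  B6 = {2, 4, 8}  B7 = {0, 7, 9}  B8 = {1, 2, 8}
Tree: B1–B2, B2–B3, B2–B4, B3–B5, B5–B6, B2–B7, B5–B8
Every bag has size at most 3, so the width is 3 − 1 = 2 and tw(G) ≤ 2. For the lower bound, the 3 vertices {1, 2, 8} are pairwise adjacent, and any tree decomposition puts a clique entirely inside one bag — forcing width ≥ 2. Therefore the treewidth is 2.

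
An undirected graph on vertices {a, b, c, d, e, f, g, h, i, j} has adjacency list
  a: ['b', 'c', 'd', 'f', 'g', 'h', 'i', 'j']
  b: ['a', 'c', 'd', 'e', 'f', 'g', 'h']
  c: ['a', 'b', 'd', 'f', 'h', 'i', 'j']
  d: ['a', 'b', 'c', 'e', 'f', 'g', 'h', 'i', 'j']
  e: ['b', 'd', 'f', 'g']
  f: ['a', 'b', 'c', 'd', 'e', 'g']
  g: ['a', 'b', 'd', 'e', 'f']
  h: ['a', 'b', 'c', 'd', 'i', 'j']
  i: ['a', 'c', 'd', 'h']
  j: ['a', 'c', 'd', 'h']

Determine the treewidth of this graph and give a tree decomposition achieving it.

Each bag holds 5 vertices, so the decomposition has width 4, which upper-bounds the treewidth. For the lower bound, the 5 vertices {b, d, e, f, g} are pairwise adjacent, and any tree decomposition puts a clique entirely inside one bag — forcing width ≥ 4. Combining the bounds, tw(G) = 4.

Treewidth 4.
Bags: B1 = {a, b, c, d, f}  B2 = {a, b, c, d, h}  B3 = {a, c, d, h, j}  B4 = {a, b, d, f, g}  B5 = {b, d, e, f, g}  B6 = {a, c, d, h, i}
Tree: B1–B2, B2–B3, B1–B4, B4–B5, B2–B6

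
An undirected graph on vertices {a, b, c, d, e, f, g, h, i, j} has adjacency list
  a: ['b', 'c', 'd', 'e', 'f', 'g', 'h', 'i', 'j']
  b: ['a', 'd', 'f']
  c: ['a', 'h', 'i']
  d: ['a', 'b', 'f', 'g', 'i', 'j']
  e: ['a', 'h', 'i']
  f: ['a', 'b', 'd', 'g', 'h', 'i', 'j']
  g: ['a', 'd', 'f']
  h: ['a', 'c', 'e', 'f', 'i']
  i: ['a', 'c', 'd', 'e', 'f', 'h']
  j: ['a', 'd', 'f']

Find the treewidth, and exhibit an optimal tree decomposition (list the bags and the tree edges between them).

Every bag has size at most 4, so the width is 4 − 1 = 3 and tw(G) ≤ 3. Conversely, {a, e, h, i} is a clique of size 4, and the vertices of any clique must share a bag in every tree decomposition; so some bag has ≥ 4 vertices and tw(G) ≥ 3. The upper and lower bounds meet at 3, so that is the treewidth.

Treewidth 3.
One such decomposition:
Bags: B1 = {a, c, h, i}  B2 = {a, f, h, i}  B3 = {a, d, f, i}  B4 = {a, d, f, j}  B5 = {a, d, f, g}  B6 = {a, e, h, i}  B7 = {a, b, d, f}
Tree: B1–B2, B2–B3, B3–B4, B3–B5, B2–B6, B4–B7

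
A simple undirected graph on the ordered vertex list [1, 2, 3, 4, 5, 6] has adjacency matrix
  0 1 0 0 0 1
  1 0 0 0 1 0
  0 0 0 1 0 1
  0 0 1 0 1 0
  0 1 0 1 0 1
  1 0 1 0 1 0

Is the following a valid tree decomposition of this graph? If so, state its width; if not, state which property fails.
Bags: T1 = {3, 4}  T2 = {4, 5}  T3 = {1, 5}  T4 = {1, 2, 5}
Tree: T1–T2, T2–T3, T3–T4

No — vertex 6 appears in no bag.

A tree decomposition must satisfy three properties: every vertex lies in some bag; for every edge, both endpoints lie together in some bag; and for every vertex, the bags containing it form a connected subtree. Here vertex 6 appears in no bag, so the decomposition is invalid.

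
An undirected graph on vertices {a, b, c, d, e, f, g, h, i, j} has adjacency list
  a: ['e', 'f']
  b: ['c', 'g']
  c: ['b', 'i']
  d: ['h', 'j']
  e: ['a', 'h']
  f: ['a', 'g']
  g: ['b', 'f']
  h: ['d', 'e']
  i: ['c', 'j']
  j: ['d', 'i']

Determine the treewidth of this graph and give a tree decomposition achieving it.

The largest bag has 3 vertices, giving width 2; this decomposition certifies tw(G) ≤ 2. For the lower bound, G contains the cycle b–g–f–a–e–h–d–j–i–c–b, so G is not a forest; only forests have treewidth ≤ 1, hence tw(G) ≥ 2. Therefore the treewidth is 2.

Treewidth 2.
Bags: B1 = {b, f, g}  B2 = {a, b, f}  B3 = {a, b, e}  B4 = {b, e, h}  B5 = {b, d, h}  B6 = {b, d, j}  B7 = {b, i, j}  B8 = {b, c, i}
Tree: B1–B2, B2–B3, B3–B4, B4–B5, B5–B6, B6–B7, B7–B8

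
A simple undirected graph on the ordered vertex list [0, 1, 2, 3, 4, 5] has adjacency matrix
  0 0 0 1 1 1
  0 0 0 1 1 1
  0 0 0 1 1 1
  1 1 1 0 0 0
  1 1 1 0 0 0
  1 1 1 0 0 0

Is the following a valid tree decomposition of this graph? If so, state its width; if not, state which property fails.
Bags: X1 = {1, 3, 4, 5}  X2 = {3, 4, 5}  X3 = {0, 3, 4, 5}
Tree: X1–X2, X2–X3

No — vertex 2 appears in no bag.

A tree decomposition must satisfy three properties: every vertex lies in some bag; for every edge, both endpoints lie together in some bag; and for every vertex, the bags containing it form a connected subtree. Here vertex 2 appears in no bag, so the decomposition is invalid.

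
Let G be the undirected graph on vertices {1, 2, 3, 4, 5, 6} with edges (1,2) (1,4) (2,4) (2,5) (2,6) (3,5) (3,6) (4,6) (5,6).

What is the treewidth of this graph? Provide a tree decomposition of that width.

The largest bag has 3 vertices, giving width 2; this decomposition certifies tw(G) ≤ 2. For the lower bound, the 3 vertices {1, 2, 4} are pairwise adjacent, and any tree decomposition puts a clique entirely inside one bag — forcing width ≥ 2. Therefore the treewidth is 2.

Treewidth 2.
Bags: B1 = {2, 4, 6}  B2 = {1, 2, 4}  B3 = {2, 5, 6}  B4 = {3, 5, 6}
Tree: B1–B2, B1–B3, B3–B4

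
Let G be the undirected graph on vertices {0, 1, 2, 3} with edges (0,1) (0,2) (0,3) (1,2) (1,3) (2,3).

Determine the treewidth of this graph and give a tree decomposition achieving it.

A single bag containing all 4 vertices is trivially a valid decomposition of width 3. On the other hand G contains the 4-clique {0, 1, 2, 3}. A clique must lie in a single bag of any decomposition, so no decomposition can have width below 3. The upper and lower bounds meet at 3, so that is the treewidth.

Treewidth 3.
One optimal decomposition is:
Bags: B1 = {0, 1, 2, 3}
Tree: (single bag)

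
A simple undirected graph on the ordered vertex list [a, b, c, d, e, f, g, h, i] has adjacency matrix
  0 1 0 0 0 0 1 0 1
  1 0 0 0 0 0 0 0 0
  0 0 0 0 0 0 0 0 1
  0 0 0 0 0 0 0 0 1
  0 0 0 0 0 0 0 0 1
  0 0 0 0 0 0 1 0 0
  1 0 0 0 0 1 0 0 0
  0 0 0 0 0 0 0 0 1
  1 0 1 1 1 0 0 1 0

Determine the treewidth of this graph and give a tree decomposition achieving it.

The largest bag has 2 vertices, giving width 1; this decomposition certifies tw(G) ≤ 1. Any graph with an edge has treewidth ≥ 1, and G has the edge a–i. Combining the bounds, tw(G) = 1.

Treewidth 1.
One such decomposition:
Bags: B1 = {a, i}  B2 = {e, i}  B3 = {a, g}  B4 = {h, i}  B5 = {a, b}  B6 = {d, i}  B7 = {c, i}  B8 = {f, g}
Tree: B1–B2, B1–B3, B2–B4, B1–B5, B1–B6, B4–B7, B3–B8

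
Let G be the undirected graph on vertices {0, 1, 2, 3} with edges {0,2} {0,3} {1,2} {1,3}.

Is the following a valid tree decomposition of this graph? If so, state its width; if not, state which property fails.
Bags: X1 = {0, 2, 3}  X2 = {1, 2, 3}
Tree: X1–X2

Vertex coverage: the bags together contain {0, 1, 2, 3}, the full vertex set. Edge coverage: each edge of G has both endpoints in at least one bag. Running intersection: for every vertex, the bags containing it form a connected subtree. All three properties hold, so this is a valid tree decomposition of width max|bag| − 1 = 2, and hence tw(G) ≤ 2.

Yes; width 2.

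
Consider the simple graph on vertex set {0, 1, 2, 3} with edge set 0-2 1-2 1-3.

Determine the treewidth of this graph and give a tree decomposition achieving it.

The largest bag has 2 vertices, giving width 1; this decomposition certifies tw(G) ≤ 1. Any graph with an edge has treewidth ≥ 1, and G has the edge 3–1. Hence tw(G) = 1 exactly.

Treewidth 1.
Bags: B1 = {1, 3}  B2 = {1, 2}  B3 = {0, 2}
Tree: B1–B2, B2–B3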